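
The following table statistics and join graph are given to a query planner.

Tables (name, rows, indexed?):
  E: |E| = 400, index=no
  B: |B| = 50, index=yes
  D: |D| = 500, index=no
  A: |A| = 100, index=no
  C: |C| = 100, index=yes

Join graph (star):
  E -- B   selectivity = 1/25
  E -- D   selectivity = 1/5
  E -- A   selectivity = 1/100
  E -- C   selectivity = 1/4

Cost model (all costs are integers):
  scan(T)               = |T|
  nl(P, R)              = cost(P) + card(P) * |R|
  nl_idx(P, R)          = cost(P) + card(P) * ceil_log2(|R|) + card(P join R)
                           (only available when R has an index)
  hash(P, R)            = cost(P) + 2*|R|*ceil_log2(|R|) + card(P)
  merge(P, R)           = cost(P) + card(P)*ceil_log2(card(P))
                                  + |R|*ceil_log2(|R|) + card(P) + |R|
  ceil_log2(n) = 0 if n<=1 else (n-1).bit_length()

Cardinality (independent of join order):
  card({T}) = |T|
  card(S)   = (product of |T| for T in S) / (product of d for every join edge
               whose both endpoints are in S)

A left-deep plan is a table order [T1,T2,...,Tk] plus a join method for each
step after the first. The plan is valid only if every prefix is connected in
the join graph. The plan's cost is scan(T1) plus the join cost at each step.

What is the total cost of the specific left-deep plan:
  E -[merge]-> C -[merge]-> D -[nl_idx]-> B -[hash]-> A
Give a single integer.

step 1: scan E: cost=400, card=400
step 2: join C via merge
    card(P join C) = 400*100/(4) = 10000
    cost = 400 + 400*9 + 100*7 + 400 + 100 = 5200
step 3: join D via merge
    card(P join D) = 10000*500/(5) = 1000000
    cost = 5200 + 10000*14 + 500*9 + 10000 + 500 = 160200
step 4: join B via nl_idx
    card(P join B) = 1000000*50/(25) = 2000000
    cost = 160200 + 1000000*6 + 2000000 = 8160200
step 5: join A via hash
    card(P join A) = 2000000*100/(100) = 2000000
    cost = 8160200 + 2*100*7 + 2000000 = 10161600

10161600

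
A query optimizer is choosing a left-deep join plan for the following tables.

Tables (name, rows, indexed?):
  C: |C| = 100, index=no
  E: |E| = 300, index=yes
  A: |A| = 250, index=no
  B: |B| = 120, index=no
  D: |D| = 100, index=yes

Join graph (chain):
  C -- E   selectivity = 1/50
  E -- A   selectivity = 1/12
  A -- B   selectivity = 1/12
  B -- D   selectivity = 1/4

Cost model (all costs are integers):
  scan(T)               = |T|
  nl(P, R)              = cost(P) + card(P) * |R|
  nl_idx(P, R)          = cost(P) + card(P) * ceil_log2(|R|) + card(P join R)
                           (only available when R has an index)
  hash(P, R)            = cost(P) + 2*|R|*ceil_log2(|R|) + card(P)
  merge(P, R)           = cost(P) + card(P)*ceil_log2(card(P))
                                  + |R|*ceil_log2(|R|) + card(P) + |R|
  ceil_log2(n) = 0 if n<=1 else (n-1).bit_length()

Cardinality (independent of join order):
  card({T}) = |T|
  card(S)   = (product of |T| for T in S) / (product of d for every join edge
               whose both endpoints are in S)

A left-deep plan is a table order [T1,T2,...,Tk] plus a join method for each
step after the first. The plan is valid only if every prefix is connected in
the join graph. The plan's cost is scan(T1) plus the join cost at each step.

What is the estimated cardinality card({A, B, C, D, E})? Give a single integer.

Tables in S: A(250), B(120), C(100), D(100), E(300)
Edges inside S: C-E(d=50), E-A(d=12), A-B(d=12), B-D(d=4)
numerator = 250 * 120 * 100 * 100 * 300 = 90000000000
denominator = 50 * 12 * 12 * 4 = 28800
card(S) = 90000000000 / 28800 = 3125000

3125000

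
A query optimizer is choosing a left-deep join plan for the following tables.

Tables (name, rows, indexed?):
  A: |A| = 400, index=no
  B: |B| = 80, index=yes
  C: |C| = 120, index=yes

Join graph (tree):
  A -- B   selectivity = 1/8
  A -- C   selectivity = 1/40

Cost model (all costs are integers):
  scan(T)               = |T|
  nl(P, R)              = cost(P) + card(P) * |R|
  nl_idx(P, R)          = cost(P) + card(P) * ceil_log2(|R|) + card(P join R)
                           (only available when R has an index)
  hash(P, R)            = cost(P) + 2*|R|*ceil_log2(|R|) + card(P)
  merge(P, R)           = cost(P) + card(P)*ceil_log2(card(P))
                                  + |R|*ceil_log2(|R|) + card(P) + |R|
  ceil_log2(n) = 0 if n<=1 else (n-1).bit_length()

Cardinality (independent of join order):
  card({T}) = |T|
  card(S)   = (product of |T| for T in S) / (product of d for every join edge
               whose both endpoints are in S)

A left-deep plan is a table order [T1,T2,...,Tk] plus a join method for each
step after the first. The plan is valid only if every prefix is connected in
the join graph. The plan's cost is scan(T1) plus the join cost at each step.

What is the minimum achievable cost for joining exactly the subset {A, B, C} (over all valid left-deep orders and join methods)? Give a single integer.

4800

Selinger DP over subsets of {A,B,C}:
  {A}: scan cost=400, card=400
  {B}: scan cost=80, card=80
  {C}: scan cost=120, card=120
  {AB}: card=4000; try (B,hash)→1920, (A,merge)→4720, (B,merge)→5040, (B,nl_idx)→7200, (A,hash)→7360, (A,nl)→32080 …(+1); best=1920 via (B,hash)
  {AC}: card=1200; try (C,hash)→2480, (C,nl_idx)→4400, (A,merge)→5080, (C,merge)→5360, (A,hash)→7440, (A,nl)→48120 …(+1); best=2480 via (C,hash)
  {ABC}: card=12000; try (B,hash)→4800, (C,hash)→7600, (B,merge)→17520, (B,nl_idx)→22880, (C,nl_idx)→41920, (C,merge)→54880 …(+2); best=4800 via (B,hash)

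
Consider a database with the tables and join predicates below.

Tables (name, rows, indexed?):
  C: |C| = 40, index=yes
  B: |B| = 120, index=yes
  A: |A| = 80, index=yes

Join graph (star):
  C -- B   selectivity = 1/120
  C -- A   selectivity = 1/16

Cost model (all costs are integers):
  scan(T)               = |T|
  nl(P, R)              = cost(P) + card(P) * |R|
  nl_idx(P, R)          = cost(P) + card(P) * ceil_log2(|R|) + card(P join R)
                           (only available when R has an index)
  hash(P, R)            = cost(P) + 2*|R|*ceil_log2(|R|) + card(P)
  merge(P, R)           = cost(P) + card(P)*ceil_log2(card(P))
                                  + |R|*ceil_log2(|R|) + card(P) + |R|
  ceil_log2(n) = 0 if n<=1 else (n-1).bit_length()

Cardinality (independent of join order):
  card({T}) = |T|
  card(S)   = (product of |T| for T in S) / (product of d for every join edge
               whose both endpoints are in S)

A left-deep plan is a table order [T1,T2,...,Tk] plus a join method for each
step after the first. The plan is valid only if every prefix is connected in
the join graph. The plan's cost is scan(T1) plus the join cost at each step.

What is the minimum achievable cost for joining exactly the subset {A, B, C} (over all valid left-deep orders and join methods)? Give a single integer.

Selinger DP over subsets of {A,B,C}:
  {C}: scan cost=40, card=40
  {B}: scan cost=120, card=120
  {A}: scan cost=80, card=80
  {BC}: card=40; try (B,nl_idx)→360, (C,hash)→720, (C,nl_idx)→880, (B,merge)→1280, (C,merge)→1360, (B,hash)→1760 …(+2); best=360 via (B,nl_idx)
  {AC}: card=200; try (A,nl_idx)→520, (C,hash)→640, (C,nl_idx)→760, (A,merge)→960, (C,merge)→1000, (A,hash)→1200 …(+2); best=520 via (A,nl_idx)
  {ABC}: card=200; try (A,nl_idx)→840, (A,merge)→1280, (A,hash)→1520, (B,nl_idx)→2120, (B,hash)→2400, (B,merge)→3280 …(+2); best=840 via (A,nl_idx)

840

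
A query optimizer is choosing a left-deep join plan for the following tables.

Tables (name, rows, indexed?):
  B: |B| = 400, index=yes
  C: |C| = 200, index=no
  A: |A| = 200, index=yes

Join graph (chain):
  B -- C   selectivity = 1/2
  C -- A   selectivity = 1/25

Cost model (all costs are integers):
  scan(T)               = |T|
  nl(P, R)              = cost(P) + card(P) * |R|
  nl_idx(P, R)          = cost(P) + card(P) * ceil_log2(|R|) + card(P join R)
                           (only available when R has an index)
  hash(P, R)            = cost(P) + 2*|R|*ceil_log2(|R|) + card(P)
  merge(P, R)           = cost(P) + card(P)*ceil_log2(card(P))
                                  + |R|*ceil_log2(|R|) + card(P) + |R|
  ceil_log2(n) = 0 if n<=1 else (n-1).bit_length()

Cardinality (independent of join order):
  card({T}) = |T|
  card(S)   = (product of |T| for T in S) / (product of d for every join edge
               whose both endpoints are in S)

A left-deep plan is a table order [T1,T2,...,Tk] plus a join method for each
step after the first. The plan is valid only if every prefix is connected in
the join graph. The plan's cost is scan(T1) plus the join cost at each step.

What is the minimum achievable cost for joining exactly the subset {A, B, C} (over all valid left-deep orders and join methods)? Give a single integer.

Selinger DP over subsets of {A,B,C}:
  {B}: scan cost=400, card=400
  {C}: scan cost=200, card=200
  {A}: scan cost=200, card=200
  {BC}: card=40000; try (C,hash)→4000, (B,merge)→6000, (C,merge)→6200, (B,hash)→7600, (B,nl_idx)→42000, (B,nl)→80200 …(+1); best=4000 via (C,hash)
  {AC}: card=1600; try (A,nl_idx)→3400, (C,hash)→3600, (A,hash)→3600, (C,merge)→3800, (A,merge)→3800, (C,nl)→40200 …(+1); best=3400 via (A,nl_idx)
  {ABC}: card=320000; try (B,hash)→12200, (B,merge)→26600, (A,hash)→47200, (B,nl_idx)→337800, (B,nl)→643400, (A,nl_idx)→644000 …(+2); best=12200 via (B,hash)

12200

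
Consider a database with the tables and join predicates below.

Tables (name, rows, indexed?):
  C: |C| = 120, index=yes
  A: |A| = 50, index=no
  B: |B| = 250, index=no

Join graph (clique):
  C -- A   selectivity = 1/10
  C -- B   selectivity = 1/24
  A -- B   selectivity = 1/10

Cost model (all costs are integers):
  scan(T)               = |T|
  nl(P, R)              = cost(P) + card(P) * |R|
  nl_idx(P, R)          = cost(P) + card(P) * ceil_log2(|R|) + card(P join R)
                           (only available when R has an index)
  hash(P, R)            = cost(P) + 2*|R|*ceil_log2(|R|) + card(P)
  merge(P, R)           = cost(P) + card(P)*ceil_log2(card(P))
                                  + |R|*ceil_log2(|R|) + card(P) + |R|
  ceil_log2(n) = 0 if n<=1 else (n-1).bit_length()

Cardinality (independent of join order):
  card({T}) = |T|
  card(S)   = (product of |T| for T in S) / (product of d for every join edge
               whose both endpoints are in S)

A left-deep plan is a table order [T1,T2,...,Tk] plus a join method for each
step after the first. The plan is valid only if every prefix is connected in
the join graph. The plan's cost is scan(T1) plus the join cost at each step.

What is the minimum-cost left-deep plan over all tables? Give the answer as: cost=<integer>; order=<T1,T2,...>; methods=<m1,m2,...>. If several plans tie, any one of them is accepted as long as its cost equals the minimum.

Selinger DP (subsets sized 1..n):
  {C}: scan cost=120, card=120
  {A}: scan cost=50, card=50
  {B}: scan cost=250, card=250
  {AC}: card=600; try (A,hash)→840, (C,nl_idx)→1000, (C,merge)→1360, (A,merge)→1430, (C,hash)→1780, (C,nl)→6050 …(+1); best=840 via (A,hash)
  {BC}: card=1250; try (C,hash)→2180, (C,nl_idx)→3250, (B,merge)→3330, (C,merge)→3460, (B,hash)→4240, (B,nl)→30120 …(+1); best=2180 via (C,hash)
  {AB}: card=1250; try (A,hash)→1100, (B,merge)→2650, (A,merge)→2850, (B,hash)→4100, (B,nl)→12550, (A,nl)→12750; best=1100 via (A,hash)
  {ABC}: card=625; try (C,hash)→4030, (A,hash)→4030, (B,hash)→5440, (B,merge)→9690, (C,nl_idx)→10475, (C,merge)→17060 …(+4); best=4030 via (C,hash)

cost=4030; order=B,A,C; methods=hash,hash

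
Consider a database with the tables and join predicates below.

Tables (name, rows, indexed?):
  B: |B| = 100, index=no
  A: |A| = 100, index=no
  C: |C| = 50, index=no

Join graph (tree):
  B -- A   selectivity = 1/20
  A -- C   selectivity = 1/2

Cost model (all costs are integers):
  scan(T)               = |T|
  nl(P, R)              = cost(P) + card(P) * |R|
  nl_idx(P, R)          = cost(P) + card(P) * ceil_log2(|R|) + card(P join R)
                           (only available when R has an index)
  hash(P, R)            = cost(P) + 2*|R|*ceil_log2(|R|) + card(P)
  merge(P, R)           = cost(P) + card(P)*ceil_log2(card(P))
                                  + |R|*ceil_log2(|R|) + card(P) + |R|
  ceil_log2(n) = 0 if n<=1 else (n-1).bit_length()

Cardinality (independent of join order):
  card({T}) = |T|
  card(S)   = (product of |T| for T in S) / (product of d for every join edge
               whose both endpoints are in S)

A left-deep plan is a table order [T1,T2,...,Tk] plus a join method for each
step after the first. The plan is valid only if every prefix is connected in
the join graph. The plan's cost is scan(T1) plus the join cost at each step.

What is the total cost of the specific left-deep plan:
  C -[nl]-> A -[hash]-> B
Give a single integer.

step 1: scan C: cost=50, card=50
step 2: join A via nl
    card(P join A) = 50*100/(2) = 2500
    cost = 50 + 50*100 = 5050
step 3: join B via hash
    card(P join B) = 2500*100/(20) = 12500
    cost = 5050 + 2*100*7 + 2500 = 8950

8950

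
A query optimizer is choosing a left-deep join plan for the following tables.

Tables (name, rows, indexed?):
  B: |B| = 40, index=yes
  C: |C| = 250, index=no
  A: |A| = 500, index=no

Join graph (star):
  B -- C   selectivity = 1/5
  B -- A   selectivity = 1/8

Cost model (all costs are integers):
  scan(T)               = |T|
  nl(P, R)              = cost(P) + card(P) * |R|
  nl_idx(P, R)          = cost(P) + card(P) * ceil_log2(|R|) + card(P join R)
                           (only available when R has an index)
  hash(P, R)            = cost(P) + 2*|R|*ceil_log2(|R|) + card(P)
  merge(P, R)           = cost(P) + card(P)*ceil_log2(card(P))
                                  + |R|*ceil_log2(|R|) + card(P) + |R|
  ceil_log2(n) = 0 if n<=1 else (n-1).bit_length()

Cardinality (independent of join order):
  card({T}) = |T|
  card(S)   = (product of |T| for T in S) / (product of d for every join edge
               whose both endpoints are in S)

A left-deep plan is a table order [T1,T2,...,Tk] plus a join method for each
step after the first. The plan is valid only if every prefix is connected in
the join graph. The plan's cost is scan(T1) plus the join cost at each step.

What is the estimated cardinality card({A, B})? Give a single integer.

Tables in S: A(500), B(40)
Edges inside S: B-A(d=8)
numerator = 500 * 40 = 20000
denominator = 8 = 8
card(S) = 20000 / 8 = 2500

2500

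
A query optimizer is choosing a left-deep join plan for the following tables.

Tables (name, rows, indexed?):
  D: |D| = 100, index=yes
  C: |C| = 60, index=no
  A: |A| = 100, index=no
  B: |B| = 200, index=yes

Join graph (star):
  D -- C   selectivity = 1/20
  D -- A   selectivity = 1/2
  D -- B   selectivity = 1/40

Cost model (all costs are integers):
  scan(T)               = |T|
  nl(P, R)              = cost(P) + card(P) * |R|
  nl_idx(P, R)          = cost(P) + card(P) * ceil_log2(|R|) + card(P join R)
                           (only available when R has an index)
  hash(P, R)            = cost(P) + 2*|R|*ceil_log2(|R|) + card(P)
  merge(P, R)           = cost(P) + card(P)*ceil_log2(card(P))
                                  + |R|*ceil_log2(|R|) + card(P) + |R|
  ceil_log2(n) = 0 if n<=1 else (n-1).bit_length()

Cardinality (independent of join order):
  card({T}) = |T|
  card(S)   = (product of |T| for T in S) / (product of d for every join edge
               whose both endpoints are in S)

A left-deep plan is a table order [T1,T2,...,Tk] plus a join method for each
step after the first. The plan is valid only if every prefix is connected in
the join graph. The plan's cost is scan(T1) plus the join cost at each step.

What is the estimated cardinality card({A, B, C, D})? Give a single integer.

Tables in S: A(100), B(200), C(60), D(100)
Edges inside S: D-C(d=20), D-A(d=2), D-B(d=40)
numerator = 100 * 200 * 60 * 100 = 120000000
denominator = 20 * 2 * 40 = 1600
card(S) = 120000000 / 1600 = 75000

75000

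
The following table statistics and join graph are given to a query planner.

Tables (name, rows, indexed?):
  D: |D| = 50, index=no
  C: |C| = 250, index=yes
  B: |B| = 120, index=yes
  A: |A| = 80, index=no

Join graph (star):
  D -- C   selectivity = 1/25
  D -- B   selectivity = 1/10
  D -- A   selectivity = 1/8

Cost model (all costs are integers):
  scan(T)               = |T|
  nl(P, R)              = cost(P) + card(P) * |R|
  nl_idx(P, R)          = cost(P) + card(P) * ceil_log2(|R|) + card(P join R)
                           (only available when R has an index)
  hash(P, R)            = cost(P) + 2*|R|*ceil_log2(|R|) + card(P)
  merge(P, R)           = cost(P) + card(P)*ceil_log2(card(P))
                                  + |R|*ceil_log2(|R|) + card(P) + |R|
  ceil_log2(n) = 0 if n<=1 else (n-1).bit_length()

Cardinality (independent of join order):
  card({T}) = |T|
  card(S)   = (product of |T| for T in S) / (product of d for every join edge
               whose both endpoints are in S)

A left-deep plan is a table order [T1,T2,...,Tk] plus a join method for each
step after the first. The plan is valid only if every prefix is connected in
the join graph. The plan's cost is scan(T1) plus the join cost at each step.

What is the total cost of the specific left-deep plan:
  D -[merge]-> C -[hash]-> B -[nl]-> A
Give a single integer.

step 1: scan D: cost=50, card=50
step 2: join C via merge
    card(P join C) = 50*250/(25) = 500
    cost = 50 + 50*6 + 250*8 + 50 + 250 = 2650
step 3: join B via hash
    card(P join B) = 500*120/(10) = 6000
    cost = 2650 + 2*120*7 + 500 = 4830
step 4: join A via nl
    card(P join A) = 6000*80/(8) = 60000
    cost = 4830 + 6000*80 = 484830

484830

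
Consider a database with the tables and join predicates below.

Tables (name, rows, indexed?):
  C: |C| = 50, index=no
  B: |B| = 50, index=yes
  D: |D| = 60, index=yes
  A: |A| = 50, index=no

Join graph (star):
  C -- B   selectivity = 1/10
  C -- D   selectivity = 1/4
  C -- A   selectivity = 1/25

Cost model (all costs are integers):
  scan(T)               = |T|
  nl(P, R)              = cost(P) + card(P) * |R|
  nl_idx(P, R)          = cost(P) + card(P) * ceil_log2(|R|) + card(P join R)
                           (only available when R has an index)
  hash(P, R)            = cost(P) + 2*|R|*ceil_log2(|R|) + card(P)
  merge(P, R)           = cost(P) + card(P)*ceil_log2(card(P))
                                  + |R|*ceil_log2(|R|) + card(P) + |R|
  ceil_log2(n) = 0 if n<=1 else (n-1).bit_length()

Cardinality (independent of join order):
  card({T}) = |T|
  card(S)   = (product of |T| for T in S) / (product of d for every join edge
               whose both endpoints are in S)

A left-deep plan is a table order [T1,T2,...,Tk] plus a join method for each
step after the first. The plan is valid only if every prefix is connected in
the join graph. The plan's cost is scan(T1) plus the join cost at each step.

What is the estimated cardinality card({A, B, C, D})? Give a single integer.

Tables in S: A(50), B(50), C(50), D(60)
Edges inside S: C-B(d=10), C-D(d=4), C-A(d=25)
numerator = 50 * 50 * 50 * 60 = 7500000
denominator = 10 * 4 * 25 = 1000
card(S) = 7500000 / 1000 = 7500

7500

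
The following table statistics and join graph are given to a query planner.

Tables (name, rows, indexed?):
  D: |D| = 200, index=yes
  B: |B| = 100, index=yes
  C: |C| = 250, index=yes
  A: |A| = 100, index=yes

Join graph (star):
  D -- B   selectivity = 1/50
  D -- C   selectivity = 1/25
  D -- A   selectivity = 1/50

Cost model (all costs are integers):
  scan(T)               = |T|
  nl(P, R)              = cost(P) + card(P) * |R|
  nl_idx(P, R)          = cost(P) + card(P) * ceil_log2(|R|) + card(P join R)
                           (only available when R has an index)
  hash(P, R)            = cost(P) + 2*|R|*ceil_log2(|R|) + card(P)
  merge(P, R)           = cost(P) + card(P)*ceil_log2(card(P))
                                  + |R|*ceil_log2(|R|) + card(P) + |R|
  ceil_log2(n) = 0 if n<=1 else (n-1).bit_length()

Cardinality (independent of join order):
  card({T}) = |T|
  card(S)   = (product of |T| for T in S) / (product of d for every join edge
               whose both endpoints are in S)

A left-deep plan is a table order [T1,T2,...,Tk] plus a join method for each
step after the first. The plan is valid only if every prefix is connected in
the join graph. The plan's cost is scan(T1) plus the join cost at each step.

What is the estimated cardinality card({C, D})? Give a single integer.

Tables in S: C(250), D(200)
Edges inside S: D-C(d=25)
numerator = 250 * 200 = 50000
denominator = 25 = 25
card(S) = 50000 / 25 = 2000

2000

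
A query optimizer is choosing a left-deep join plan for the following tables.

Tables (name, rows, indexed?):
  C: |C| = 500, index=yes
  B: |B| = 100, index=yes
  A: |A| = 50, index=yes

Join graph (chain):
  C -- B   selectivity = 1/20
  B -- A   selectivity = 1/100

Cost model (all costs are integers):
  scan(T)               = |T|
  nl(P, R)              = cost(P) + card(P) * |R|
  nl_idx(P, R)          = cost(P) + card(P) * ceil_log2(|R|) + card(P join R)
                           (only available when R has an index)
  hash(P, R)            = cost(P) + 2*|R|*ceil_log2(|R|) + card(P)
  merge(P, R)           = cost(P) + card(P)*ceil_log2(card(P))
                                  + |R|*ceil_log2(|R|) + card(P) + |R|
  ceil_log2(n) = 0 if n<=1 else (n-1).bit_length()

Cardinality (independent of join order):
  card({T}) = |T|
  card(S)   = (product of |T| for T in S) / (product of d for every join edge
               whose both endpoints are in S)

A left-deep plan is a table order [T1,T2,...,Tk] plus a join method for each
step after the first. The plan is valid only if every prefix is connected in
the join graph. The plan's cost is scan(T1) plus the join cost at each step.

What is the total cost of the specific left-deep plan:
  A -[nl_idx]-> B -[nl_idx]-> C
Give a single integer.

2150

step 1: scan A: cost=50, card=50
step 2: join B via nl_idx
    card(P join B) = 50*100/(100) = 50
    cost = 50 + 50*7 + 50 = 450
step 3: join C via nl_idx
    card(P join C) = 50*500/(20) = 1250
    cost = 450 + 50*9 + 1250 = 2150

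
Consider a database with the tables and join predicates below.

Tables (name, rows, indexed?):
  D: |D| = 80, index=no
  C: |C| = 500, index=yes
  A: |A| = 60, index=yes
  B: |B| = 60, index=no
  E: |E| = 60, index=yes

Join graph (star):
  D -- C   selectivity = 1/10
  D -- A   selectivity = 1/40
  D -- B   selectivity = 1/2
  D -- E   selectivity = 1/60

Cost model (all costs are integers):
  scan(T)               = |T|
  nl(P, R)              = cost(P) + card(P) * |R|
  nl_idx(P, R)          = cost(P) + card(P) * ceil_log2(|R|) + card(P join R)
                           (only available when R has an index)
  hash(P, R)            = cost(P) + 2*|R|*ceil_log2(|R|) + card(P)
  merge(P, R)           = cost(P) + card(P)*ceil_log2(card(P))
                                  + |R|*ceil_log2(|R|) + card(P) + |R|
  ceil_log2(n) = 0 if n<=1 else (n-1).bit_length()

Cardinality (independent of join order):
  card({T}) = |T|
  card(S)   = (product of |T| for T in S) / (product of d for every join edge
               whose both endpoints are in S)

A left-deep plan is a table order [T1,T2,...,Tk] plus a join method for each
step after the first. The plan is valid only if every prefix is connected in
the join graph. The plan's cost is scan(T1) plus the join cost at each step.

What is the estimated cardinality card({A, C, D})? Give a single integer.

Tables in S: A(60), C(500), D(80)
Edges inside S: D-C(d=10), D-A(d=40)
numerator = 60 * 500 * 80 = 2400000
denominator = 10 * 40 = 400
card(S) = 2400000 / 400 = 6000

6000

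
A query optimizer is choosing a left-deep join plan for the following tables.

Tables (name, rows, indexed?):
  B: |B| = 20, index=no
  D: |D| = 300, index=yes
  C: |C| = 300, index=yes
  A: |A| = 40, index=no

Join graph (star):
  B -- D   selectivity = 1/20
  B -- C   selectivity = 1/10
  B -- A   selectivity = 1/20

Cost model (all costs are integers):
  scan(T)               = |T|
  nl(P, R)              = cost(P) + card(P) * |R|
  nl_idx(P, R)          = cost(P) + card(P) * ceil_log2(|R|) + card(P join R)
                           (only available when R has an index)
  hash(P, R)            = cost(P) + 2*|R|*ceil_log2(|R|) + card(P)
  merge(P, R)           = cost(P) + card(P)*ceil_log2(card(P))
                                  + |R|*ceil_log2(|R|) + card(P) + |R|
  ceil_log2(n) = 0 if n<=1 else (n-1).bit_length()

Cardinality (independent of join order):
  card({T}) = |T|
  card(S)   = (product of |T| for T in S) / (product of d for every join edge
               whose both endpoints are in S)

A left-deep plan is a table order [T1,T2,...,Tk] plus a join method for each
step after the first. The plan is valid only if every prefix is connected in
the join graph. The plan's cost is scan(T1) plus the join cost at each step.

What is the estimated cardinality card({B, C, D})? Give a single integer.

9000

Tables in S: B(20), C(300), D(300)
Edges inside S: B-D(d=20), B-C(d=10)
numerator = 20 * 300 * 300 = 1800000
denominator = 20 * 10 = 200
card(S) = 1800000 / 200 = 9000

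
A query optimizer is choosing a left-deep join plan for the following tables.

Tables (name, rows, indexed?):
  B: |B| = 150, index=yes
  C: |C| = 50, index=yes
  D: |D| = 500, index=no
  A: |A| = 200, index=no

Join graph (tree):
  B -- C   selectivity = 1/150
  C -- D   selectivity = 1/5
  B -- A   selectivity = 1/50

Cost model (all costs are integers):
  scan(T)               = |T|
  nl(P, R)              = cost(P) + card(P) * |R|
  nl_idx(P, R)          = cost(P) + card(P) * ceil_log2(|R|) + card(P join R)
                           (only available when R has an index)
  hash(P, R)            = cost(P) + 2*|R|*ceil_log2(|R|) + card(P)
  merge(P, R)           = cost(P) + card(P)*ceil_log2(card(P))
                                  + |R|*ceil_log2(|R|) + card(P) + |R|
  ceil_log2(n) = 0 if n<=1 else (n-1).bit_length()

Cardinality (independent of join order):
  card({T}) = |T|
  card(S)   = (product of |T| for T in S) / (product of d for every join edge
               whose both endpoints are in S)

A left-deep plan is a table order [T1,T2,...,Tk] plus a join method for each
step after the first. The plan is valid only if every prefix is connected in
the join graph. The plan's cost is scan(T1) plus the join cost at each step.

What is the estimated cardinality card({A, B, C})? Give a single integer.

Tables in S: A(200), B(150), C(50)
Edges inside S: B-C(d=150), B-A(d=50)
numerator = 200 * 150 * 50 = 1500000
denominator = 150 * 50 = 7500
card(S) = 1500000 / 7500 = 200

200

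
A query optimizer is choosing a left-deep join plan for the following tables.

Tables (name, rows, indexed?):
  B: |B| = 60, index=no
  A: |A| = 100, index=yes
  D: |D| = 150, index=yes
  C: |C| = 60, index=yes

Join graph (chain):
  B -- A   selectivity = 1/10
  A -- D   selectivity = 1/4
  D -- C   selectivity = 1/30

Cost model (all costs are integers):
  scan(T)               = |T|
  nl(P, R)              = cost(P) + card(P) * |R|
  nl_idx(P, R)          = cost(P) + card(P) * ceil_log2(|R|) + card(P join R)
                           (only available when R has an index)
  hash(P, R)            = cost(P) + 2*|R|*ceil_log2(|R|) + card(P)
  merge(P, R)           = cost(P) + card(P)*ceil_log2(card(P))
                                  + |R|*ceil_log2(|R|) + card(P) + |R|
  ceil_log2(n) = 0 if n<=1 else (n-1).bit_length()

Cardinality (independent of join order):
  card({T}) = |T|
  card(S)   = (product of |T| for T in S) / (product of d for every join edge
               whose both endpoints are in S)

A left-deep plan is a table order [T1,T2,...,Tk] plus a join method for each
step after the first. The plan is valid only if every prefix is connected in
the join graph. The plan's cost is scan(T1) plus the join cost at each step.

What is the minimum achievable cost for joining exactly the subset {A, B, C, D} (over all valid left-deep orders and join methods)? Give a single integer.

Selinger DP over subsets of {A,B,C,D}:
  {B}: scan cost=60, card=60
  {A}: scan cost=100, card=100
  {D}: scan cost=150, card=150
  {C}: scan cost=60, card=60
  {AB}: card=600; try (B,hash)→920, (A,nl_idx)→1080, (A,merge)→1280, (B,merge)→1320, (A,hash)→1520, (A,nl)→6060 …(+1); best=920 via (B,hash)
  {AD}: card=3750; try (A,hash)→1700, (D,merge)→2250, (A,merge)→2300, (D,hash)→2600, (D,nl_idx)→4650, (A,nl_idx)→4950 …(+2); best=1700 via (A,hash)
  {CD}: card=300; try (D,nl_idx)→840, (C,hash)→1020, (C,nl_idx)→1350, (D,merge)→1830, (C,merge)→1920, (D,hash)→2520 …(+2); best=840 via (D,nl_idx)
  {ABD}: card=22500; try (D,hash)→3920, (B,hash)→6170, (D,merge)→8870, (D,nl_idx)→28220, (B,merge)→50870, (D,nl)→90920 …(+1); best=3920 via (D,hash)
  {ACD}: card=7500; try (A,hash)→2540, (A,merge)→4640, (C,hash)→6170, (A,nl_idx)→10440, (A,nl)→30840, (C,nl_idx)→31700 …(+2); best=2540 via (A,hash)
  {ABCD}: card=45000; try (B,hash)→10760, (C,hash)→27140, (B,merge)→107960, (C,nl_idx)→183920, (C,merge)→364340, (B,nl)→452540 …(+1); best=10760 via (B,hash)

10760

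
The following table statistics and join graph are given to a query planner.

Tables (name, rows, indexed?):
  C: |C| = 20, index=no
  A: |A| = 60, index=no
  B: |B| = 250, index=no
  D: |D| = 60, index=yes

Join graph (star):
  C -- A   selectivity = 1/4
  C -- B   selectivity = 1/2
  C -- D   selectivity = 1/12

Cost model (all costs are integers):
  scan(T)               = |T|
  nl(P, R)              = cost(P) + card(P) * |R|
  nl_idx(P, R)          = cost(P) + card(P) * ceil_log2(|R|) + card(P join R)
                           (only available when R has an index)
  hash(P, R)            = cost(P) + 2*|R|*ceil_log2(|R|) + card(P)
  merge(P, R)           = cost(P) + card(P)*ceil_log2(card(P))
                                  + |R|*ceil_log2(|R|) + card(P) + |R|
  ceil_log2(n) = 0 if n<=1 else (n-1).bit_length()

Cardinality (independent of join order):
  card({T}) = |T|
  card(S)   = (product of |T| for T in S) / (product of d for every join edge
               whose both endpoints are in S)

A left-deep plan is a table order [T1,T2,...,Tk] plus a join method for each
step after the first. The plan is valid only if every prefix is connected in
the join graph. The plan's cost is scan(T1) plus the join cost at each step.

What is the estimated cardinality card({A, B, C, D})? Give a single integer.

Tables in S: A(60), B(250), C(20), D(60)
Edges inside S: C-A(d=4), C-B(d=2), C-D(d=12)
numerator = 60 * 250 * 20 * 60 = 18000000
denominator = 4 * 2 * 12 = 96
card(S) = 18000000 / 96 = 187500

187500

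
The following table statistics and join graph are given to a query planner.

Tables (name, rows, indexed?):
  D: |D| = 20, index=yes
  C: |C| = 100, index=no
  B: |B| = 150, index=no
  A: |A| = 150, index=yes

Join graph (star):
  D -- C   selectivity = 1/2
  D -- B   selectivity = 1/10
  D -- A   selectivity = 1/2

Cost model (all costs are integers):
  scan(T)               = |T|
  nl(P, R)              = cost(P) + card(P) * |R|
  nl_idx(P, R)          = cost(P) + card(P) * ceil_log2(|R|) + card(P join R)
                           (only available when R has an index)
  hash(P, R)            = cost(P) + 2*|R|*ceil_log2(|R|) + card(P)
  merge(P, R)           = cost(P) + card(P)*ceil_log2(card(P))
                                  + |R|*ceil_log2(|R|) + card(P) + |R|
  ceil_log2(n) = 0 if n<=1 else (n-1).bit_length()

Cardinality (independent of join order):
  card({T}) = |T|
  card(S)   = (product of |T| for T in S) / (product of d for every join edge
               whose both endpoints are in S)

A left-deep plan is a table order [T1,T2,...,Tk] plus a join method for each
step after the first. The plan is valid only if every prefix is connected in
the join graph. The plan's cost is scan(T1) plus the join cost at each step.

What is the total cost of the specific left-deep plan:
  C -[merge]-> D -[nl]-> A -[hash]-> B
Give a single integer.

step 1: scan C: cost=100, card=100
step 2: join D via merge
    card(P join D) = 100*20/(2) = 1000
    cost = 100 + 100*7 + 20*5 + 100 + 20 = 1020
step 3: join A via nl
    card(P join A) = 1000*150/(2) = 75000
    cost = 1020 + 1000*150 = 151020
step 4: join B via hash
    card(P join B) = 75000*150/(10) = 1125000
    cost = 151020 + 2*150*8 + 75000 = 228420

228420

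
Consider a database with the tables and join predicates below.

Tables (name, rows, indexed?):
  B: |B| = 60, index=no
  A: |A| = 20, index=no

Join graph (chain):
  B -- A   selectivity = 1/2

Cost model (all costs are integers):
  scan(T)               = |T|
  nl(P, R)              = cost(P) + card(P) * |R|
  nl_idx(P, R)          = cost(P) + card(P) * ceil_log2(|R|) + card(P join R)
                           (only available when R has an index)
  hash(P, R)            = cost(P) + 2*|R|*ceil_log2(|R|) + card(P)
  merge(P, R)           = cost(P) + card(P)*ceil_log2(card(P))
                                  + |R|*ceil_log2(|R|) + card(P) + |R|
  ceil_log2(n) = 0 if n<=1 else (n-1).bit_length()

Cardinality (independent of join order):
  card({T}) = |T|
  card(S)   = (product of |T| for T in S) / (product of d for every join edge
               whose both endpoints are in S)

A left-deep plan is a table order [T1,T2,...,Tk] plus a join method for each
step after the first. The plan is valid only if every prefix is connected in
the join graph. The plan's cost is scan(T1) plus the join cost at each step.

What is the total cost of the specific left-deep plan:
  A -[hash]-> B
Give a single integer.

760

step 1: scan A: cost=20, card=20
step 2: join B via hash
    card(P join B) = 20*60/(2) = 600
    cost = 20 + 2*60*6 + 20 = 760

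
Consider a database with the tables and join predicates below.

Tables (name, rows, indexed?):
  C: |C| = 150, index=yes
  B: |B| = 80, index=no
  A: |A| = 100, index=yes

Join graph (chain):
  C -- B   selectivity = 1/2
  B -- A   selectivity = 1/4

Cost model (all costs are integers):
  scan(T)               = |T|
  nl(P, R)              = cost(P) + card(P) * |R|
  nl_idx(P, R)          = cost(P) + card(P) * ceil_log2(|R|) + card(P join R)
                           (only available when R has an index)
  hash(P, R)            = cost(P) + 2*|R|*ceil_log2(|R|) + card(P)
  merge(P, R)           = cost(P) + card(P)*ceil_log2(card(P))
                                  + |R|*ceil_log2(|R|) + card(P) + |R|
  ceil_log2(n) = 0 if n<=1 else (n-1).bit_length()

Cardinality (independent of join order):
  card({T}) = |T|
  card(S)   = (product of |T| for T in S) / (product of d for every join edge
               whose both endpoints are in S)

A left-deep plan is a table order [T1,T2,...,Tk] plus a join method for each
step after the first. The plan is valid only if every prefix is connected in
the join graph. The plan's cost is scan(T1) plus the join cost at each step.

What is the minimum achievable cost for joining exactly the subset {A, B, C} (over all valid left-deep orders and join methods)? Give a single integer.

5720

Selinger DP over subsets of {A,B,C}:
  {C}: scan cost=150, card=150
  {B}: scan cost=80, card=80
  {A}: scan cost=100, card=100
  {BC}: card=6000; try (B,hash)→1420, (C,merge)→2070, (B,merge)→2140, (C,hash)→2560, (C,nl_idx)→6720, (C,nl)→12080 …(+1); best=1420 via (B,hash)
  {AB}: card=2000; try (B,hash)→1320, (A,merge)→1520, (B,merge)→1540, (A,hash)→1560, (A,nl_idx)→2640, (A,nl)→8080 …(+1); best=1320 via (B,hash)
  {ABC}: card=150000; try (C,hash)→5720, (A,hash)→8820, (C,merge)→26670, (A,merge)→86220, (C,nl_idx)→167320, (A,nl_idx)→193420 …(+2); best=5720 via (C,hash)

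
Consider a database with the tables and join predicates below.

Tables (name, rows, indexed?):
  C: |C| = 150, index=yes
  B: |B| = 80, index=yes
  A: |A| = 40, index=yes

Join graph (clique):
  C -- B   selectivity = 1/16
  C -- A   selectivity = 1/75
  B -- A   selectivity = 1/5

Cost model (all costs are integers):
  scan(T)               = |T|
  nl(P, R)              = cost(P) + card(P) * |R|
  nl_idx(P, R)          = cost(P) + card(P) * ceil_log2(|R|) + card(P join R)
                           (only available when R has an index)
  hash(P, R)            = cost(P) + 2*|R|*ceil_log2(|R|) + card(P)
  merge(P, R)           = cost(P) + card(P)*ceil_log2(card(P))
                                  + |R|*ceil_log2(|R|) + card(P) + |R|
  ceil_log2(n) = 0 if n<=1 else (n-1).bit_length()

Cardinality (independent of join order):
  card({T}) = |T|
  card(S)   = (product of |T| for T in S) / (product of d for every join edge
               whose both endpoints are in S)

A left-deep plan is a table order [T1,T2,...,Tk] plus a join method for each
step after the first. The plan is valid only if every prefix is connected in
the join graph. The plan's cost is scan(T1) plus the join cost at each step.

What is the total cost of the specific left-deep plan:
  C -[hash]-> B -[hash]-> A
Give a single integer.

2650

step 1: scan C: cost=150, card=150
step 2: join B via hash
    card(P join B) = 150*80/(16) = 750
    cost = 150 + 2*80*7 + 150 = 1420
step 3: join A via hash
    card(P join A) = 750*40/(75*5) = 80
    cost = 1420 + 2*40*6 + 750 = 2650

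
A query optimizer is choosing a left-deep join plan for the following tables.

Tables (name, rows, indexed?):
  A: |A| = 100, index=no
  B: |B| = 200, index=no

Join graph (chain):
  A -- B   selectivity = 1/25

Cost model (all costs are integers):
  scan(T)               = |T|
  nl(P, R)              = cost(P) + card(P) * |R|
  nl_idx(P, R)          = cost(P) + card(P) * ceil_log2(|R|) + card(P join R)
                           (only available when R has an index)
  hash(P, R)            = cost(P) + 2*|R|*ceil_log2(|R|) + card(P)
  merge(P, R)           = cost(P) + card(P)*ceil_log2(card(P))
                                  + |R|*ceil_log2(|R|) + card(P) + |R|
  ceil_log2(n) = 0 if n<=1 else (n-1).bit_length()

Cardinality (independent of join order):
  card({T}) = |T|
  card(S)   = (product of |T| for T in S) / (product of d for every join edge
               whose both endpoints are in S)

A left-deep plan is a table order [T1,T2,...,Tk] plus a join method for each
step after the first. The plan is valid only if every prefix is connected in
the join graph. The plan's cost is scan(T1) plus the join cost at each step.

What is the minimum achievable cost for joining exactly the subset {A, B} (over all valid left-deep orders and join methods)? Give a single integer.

1800

Selinger DP over subsets of {A,B}:
  {A}: scan cost=100, card=100
  {B}: scan cost=200, card=200
  {AB}: card=800; try (A,hash)→1800, (B,merge)→2700, (A,merge)→2800, (B,hash)→3400, (B,nl)→20100, (A,nl)→20200; best=1800 via (A,hash)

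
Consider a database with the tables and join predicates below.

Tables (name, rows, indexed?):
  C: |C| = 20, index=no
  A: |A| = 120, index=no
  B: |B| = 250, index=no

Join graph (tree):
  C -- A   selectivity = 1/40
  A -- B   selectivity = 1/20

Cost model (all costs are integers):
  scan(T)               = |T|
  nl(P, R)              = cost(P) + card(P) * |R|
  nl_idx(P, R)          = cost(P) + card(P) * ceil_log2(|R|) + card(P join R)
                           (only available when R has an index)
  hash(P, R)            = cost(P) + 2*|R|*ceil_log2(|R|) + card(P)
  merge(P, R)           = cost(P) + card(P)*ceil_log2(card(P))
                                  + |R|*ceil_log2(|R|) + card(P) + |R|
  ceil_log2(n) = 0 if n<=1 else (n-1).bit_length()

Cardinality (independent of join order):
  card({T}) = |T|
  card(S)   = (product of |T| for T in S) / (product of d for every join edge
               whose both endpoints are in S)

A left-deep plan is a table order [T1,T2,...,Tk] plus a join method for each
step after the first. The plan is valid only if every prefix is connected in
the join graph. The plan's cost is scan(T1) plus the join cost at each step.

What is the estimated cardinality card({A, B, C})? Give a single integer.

750

Tables in S: A(120), B(250), C(20)
Edges inside S: C-A(d=40), A-B(d=20)
numerator = 120 * 250 * 20 = 600000
denominator = 40 * 20 = 800
card(S) = 600000 / 800 = 750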